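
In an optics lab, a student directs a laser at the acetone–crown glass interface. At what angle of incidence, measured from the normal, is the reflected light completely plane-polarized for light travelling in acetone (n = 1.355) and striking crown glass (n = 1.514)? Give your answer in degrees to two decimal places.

θ_B ≈ 48.17°

Brewster's condition: tan θ_B = n₂/n₁ = 1.514/1.355 = 1.1173. Taking the arctangent, θ_B = 48.17°.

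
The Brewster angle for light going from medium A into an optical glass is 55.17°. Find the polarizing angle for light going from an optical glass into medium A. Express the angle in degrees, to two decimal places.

The two Brewster angles are complementary: θ_B' = 90° − θ_B = 90° − 55.17° = 34.83°.

θ_B' ≈ 34.83°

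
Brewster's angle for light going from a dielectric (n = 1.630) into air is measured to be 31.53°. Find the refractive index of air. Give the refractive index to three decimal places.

Brewster's law: tan θ_B = n₂/n₁ (light incident in a dielectric, refracted into air).
n₂ = n₁ tan θ_B = 1.630 × tan 31.53° = 1.000.

n ≈ 1.000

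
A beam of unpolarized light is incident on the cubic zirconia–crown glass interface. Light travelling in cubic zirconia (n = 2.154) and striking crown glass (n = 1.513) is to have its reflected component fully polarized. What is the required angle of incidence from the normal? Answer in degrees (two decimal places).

The reflected p-component vanishes when tan θ_B = n₂/n₁.
Here n₂/n₁ = 1.513/2.154 = 0.7024, and Brewster's law gives tan θ_B = n₂/n₁.
θ_B = arctan(0.7024) = 35.08°.

θ_B ≈ 35.08°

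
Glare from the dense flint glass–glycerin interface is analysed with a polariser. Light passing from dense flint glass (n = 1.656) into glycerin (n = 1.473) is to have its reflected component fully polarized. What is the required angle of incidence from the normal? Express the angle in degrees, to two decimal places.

θ_B ≈ 41.65°

tan θ_B = n₂/n₁ = 1.473/1.656 = 0.8895. Taking the arctangent, θ_B = 41.65°.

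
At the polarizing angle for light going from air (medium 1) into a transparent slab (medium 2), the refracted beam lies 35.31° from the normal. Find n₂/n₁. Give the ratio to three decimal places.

n₂/n₁ ≈ 1.412

θ_B + θ_t = 90°, so θ_B = 90° − 35.31° = 54.69°.
tan θ_B = n₂/n₁, so n₂/n₁ = tan 54.69° = 1.412.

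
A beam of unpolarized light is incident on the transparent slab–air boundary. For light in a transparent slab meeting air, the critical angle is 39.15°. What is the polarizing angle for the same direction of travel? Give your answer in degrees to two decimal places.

θ_B ≈ 32.27°

n₂/n₁ = sin θ_c = sin 39.15° = 0.6314.
tan θ_B equals the same ratio, so θ_B = arctan(0.6314) = 32.27°.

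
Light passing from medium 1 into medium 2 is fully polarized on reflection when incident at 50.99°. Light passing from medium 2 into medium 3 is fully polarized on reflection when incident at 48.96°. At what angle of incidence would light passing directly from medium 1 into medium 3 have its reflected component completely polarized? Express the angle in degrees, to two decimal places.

θ_B ≈ 54.81°

Each Brewster angle gives a ratio: n₂/n₁ = tan 50.99° = 1.2345, n₃/n₂ = tan 48.96° = 1.1487.
n₃/n₁ = 1.4181. Then tan θ_B(1→3) = n₃/n₁, so θ_B(1→3) = arctan(1.4181) = 54.81°.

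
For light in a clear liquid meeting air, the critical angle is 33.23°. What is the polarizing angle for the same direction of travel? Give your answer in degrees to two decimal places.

sin θ_c = n₂/n₁, so n₂/n₁ = sin 33.23° = 0.5480.
Brewster: tan θ_B = n₂/n₁ = 0.5480.
θ_B = arctan(0.5480) = 28.72°.

θ_B ≈ 28.72°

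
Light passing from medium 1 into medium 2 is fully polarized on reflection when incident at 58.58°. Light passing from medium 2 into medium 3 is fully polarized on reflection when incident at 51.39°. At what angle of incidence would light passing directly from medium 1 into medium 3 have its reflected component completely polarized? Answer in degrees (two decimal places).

θ_B ≈ 64.00°

tan θ_B(1→2) = n₂/n₁ = tan 58.58° = 1.6370.
tan θ_B(2→3) = n₃/n₂ = tan 51.39° = 1.2522.
n₃/n₁ = 2.0499. Then tan θ_B(1→3) = n₃/n₁, so θ_B(1→3) = arctan(2.0499) = 64.00°.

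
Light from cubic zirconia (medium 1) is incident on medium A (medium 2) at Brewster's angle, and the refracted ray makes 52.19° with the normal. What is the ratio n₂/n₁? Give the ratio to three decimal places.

n₂/n₁ ≈ 0.776

At Brewster incidence θ_B = 90° − θ_t = 90° − 52.19° = 37.81°.
tan θ_B = n₂/n₁, so n₂/n₁ = tan 37.81° = 0.776.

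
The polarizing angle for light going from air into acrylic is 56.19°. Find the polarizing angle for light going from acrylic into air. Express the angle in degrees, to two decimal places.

θ_B' ≈ 33.81°

The two Brewster angles are complementary: θ_B' = 90° − θ_B = 90° − 56.19° = 33.81°.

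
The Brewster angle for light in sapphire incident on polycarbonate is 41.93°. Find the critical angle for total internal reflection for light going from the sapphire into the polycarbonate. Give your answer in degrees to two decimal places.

tan θ_B = n₂/n₁ = tan 41.93° = 0.8982.
Total internal reflection: sin θ_c = n₂/n₁ = 0.8982.
θ_c = arcsin(0.8982) = 63.92°.

θ_c ≈ 63.92°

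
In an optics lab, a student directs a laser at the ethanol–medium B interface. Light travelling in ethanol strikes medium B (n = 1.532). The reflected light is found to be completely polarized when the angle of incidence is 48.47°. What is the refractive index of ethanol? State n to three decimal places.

n ≈ 1.357

Brewster's law: tan θ_B = n₂/n₁ (light incident in ethanol, refracted into medium B).
n₁ = n₂ / tan θ_B = 1.532 / tan 48.47° = 1.357.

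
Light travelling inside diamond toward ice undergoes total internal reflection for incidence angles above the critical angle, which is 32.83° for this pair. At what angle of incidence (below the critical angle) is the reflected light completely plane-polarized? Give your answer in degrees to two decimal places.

θ_B ≈ 28.46°

At the critical angle sin θ_c = n₂/n₁, giving n₂/n₁ = sin 32.83° = 0.5421.
Then tan θ_B = n₂/n₁ = 0.5421, so θ_B = arctan 0.5421 = 28.46°.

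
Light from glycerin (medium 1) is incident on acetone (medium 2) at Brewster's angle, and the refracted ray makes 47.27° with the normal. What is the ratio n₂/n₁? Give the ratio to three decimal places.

At Brewster incidence θ_B = 90° − θ_t = 90° − 47.27° = 42.73°.
Then n₂/n₁ = tan θ_B = tan 42.73° = 0.924.

n₂/n₁ ≈ 0.924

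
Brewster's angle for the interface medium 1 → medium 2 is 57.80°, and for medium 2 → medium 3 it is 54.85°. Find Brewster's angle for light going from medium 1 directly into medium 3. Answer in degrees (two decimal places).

θ_B ≈ 66.09°

Each Brewster angle gives a ratio: n₂/n₁ = tan 57.80° = 1.5880, n₃/n₂ = tan 54.85° = 1.4202.
So n₃/n₁ = (n₂/n₁)(n₃/n₂) = 1.5880 × 1.4202 = 2.2553.
θ_B(1→3) = arctan(2.2553) = 66.09°.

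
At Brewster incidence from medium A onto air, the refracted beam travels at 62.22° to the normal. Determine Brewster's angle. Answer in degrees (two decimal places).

At Brewster's angle the reflected and refracted rays are perpendicular, so θ_B + θ_t = 90°.
So θ_B = 90° − θ_t = 90° − 62.22° = 27.78°.

θ_B ≈ 27.78°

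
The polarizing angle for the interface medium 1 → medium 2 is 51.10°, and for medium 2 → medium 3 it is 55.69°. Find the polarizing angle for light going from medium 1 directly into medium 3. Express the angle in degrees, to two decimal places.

θ_B ≈ 61.16°

n₂/n₁ = tan 51.10° = 1.2393 and n₃/n₂ = tan 55.69° = 1.4654.
n₃/n₁ = 1.8161. Then tan θ_B(1→3) = n₃/n₁, so θ_B(1→3) = arctan(1.8161) = 61.16°.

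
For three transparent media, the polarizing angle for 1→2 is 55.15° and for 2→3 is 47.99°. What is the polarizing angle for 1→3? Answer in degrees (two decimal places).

θ_B ≈ 57.90°

n₂/n₁ = tan 55.15° = 1.4361 and n₃/n₂ = tan 47.99° = 1.1102.
Multiplying, n₃/n₁ = 1.4361 × 1.1102 = 1.5944, and θ_B(1→3) = arctan 1.5944 = 57.90°.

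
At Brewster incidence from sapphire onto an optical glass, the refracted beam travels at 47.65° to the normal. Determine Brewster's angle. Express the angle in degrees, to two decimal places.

At Brewster's angle the reflected and refracted rays are perpendicular, so θ_B + θ_t = 90°.
θ_B = 90° − 47.65° = 42.35°.

θ_B ≈ 42.35°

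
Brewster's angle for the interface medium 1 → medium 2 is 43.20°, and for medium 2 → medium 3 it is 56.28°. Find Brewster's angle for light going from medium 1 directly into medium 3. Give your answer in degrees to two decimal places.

Each Brewster angle gives a ratio: n₂/n₁ = tan 43.20° = 0.9391, n₃/n₂ = tan 56.28° = 1.4983.
Multiplying, n₃/n₁ = 0.9391 × 1.4983 = 1.4070, and θ_B(1→3) = arctan 1.4070 = 54.60°.

θ_B ≈ 54.60°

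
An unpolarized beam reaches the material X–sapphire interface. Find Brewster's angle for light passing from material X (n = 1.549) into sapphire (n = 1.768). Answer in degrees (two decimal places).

Here n₂/n₁ = 1.768/1.549 = 1.1414, and Brewster's law gives tan θ_B = n₂/n₁. Taking the arctangent, θ_B = 48.78°.

θ_B ≈ 48.78°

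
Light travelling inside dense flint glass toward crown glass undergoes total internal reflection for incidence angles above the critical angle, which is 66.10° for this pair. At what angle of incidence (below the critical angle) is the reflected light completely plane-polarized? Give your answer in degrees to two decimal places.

sin θ_c = n₂/n₁, so n₂/n₁ = sin 66.10° = 0.9143.
Brewster: tan θ_B = n₂/n₁ = 0.9143.
θ_B = arctan(0.9143) = 42.44°.

θ_B ≈ 42.44°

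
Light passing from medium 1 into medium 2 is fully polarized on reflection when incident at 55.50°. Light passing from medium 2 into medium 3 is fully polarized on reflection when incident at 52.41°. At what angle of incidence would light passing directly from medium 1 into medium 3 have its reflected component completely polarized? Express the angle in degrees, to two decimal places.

Each Brewster angle gives a ratio: n₂/n₁ = tan 55.50° = 1.4550, n₃/n₂ = tan 52.41° = 1.2990.
n₃/n₁ = 1.8901. Then tan θ_B(1→3) = n₃/n₁, so θ_B(1→3) = arctan(1.8901) = 62.12°.

θ_B ≈ 62.12°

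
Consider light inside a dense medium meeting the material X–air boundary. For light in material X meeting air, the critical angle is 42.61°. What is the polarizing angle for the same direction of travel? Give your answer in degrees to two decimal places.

θ_B ≈ 34.10°

n₂/n₁ = sin θ_c = sin 42.61° = 0.6770.
tan θ_B equals the same ratio, so θ_B = arctan(0.6770) = 34.10°.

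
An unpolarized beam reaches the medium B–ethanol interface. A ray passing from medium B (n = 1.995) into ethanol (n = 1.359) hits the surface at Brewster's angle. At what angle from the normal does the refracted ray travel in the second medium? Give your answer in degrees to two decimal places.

θ_B = arctan(n₂/n₁) = arctan(1.359/1.995) = 34.26°.
At Brewster's angle the reflected and refracted rays are perpendicular, so θ_t = 90° − θ_B = 90° − 34.26° = 55.74°.

θ_t ≈ 55.74°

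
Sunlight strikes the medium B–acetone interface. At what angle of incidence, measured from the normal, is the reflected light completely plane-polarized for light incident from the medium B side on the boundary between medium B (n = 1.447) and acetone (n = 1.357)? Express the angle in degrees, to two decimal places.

The reflected p-component vanishes when tan θ_B = n₂/n₁.
Here n₂/n₁ = 1.357/1.447 = 0.9378, and Brewster's law gives tan θ_B = n₂/n₁. Taking the arctangent, θ_B = 43.16°.

θ_B ≈ 43.16°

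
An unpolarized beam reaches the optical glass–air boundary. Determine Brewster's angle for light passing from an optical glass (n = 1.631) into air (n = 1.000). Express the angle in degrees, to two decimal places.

Brewster's condition: tan θ_B = n₂/n₁ = 1.000/1.631 = 0.6131.
θ_B = arctan(0.6131) = 31.51°.

θ_B ≈ 31.51°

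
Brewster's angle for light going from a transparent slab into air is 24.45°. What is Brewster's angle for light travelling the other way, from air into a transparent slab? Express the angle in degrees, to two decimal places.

θ_B' ≈ 65.55°

The two Brewster angles are complementary: θ_B' = 90° − θ_B = 90° − 24.45° = 65.55°.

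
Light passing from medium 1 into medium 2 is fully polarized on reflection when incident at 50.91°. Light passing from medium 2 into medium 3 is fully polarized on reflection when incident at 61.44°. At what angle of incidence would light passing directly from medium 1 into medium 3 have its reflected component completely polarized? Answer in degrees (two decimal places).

θ_B ≈ 66.15°

tan θ_B(1→2) = n₂/n₁ = tan 50.91° = 1.2309.
tan θ_B(2→3) = n₃/n₂ = tan 61.44° = 1.8372.
Multiplying, n₃/n₁ = 1.2309 × 1.8372 = 2.2615, and θ_B(1→3) = arctan 2.2615 = 66.15°.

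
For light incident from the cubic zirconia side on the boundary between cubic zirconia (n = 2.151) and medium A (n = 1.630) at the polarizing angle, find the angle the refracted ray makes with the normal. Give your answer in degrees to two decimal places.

First find Brewster's angle: tan θ_B = 1.630/2.151 = 0.7578, giving θ_B = 37.15°.
Since θ_B + θ_t = 90° at Brewster incidence, θ_t = 90° − 37.15° = 52.85°.

θ_t ≈ 52.85°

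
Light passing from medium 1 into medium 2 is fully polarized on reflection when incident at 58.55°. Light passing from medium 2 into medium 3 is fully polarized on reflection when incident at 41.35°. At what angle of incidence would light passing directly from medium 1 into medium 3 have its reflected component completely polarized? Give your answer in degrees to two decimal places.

θ_B ≈ 55.20°

tan θ_B(1→2) = n₂/n₁ = tan 58.55° = 1.6351.
tan θ_B(2→3) = n₃/n₂ = tan 41.35° = 0.8801.
So n₃/n₁ = (n₂/n₁)(n₃/n₂) = 1.6351 × 0.8801 = 1.4390.
θ_B(1→3) = arctan(1.4390) = 55.20°.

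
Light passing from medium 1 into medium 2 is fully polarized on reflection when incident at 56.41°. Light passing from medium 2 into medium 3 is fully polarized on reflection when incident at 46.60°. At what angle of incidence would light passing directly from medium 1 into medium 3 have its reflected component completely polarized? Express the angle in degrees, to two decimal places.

θ_B ≈ 57.87°

n₂/n₁ = tan 56.41° = 1.5057 and n₃/n₂ = tan 46.60° = 1.0575.
n₃/n₁ = 1.5922. Then tan θ_B(1→3) = n₃/n₁, so θ_B(1→3) = arctan(1.5922) = 57.87°.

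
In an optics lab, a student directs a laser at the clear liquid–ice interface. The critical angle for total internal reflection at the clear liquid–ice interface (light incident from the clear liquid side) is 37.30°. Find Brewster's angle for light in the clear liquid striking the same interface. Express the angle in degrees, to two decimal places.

θ_B ≈ 31.22°

sin θ_c = n₂/n₁, so n₂/n₁ = sin 37.30° = 0.6060.
Brewster: tan θ_B = n₂/n₁ = 0.6060.
θ_B = arctan(0.6060) = 31.22°.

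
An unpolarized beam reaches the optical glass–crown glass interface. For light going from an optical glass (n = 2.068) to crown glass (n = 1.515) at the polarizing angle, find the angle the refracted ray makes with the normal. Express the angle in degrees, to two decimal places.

First find Brewster's angle: tan θ_B = 1.515/2.068 = 0.7326, giving θ_B = 36.23°.
The refracted ray is perpendicular to the reflected ray, so θ_t = 90° − θ_B = 53.77°.

θ_t ≈ 53.77°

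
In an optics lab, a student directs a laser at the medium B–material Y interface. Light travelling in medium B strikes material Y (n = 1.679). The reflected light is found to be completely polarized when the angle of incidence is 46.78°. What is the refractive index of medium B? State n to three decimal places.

n ≈ 1.578

Full polarization of the reflected beam means tan θ_B = n₂/n₁, where n₁ is the incident medium (medium B).
n₁ = n₂ / tan θ_B = 1.679 / tan 46.78° = 1.578.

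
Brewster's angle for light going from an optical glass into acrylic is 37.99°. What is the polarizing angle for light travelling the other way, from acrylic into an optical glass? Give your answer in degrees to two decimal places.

θ_B' ≈ 52.01°

Reversing the direction swaps n₁ and n₂, so tan θ_B' = 1/tan θ_B and θ_B' = 90° − θ_B.
Hence θ_B' = 90° − 37.99° = 52.01°.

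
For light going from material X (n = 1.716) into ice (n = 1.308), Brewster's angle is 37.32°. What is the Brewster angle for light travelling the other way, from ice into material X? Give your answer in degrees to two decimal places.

θ_B' ≈ 52.68°

The two Brewster angles are complementary: θ_B' = 90° − θ_B = 90° − 37.32° = 52.68°.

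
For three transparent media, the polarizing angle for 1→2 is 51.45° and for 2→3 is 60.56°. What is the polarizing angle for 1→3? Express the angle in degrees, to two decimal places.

θ_B ≈ 65.78°

Each Brewster angle gives a ratio: n₂/n₁ = tan 51.45° = 1.2549, n₃/n₂ = tan 60.56° = 1.7718.
Multiplying, n₃/n₁ = 1.2549 × 1.7718 = 2.2235, and θ_B(1→3) = arctan 2.2235 = 65.78°.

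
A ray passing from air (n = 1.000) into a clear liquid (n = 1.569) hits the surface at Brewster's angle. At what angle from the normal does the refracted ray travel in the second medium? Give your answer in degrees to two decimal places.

tan θ_B = n₂/n₁ = 1.569/1.000 = 1.5690, so θ_B = 57.49°.
The refracted ray is perpendicular to the reflected ray, so θ_t = 90° − θ_B = 32.51°.

θ_t ≈ 32.51°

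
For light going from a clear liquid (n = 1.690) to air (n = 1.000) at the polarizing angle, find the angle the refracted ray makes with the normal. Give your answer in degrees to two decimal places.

tan θ_B = n₂/n₁ = 1.000/1.690 = 0.5917, so θ_B = 30.61°.
The refracted ray is perpendicular to the reflected ray, so θ_t = 90° − θ_B = 59.39°.

θ_t ≈ 59.39°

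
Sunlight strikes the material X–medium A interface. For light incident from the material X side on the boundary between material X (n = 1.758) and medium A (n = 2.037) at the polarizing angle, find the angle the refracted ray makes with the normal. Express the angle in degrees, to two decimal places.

tan θ_B = n₂/n₁ = 2.037/1.758 = 1.1587, so θ_B = 49.20°.
Since θ_B + θ_t = 90° at Brewster incidence, θ_t = 90° − 49.20° = 40.80°.

θ_t ≈ 40.80°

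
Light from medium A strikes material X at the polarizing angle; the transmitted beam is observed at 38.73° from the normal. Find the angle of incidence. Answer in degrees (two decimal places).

Since the reflected and refracted rays are at right angles at the polarizing angle, θ_B + θ_t = 90°.
θ_B = 90° − 38.73° = 51.27°.

θ_B ≈ 51.27°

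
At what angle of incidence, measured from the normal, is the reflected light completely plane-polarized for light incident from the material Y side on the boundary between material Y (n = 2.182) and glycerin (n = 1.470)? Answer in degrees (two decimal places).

θ_B ≈ 33.97°

The reflected p-component vanishes when tan θ_B = n₂/n₁.
Brewster's condition: tan θ_B = n₂/n₁ = 1.470/2.182 = 0.6737.
θ_B = arctan(0.6737) = 33.97°.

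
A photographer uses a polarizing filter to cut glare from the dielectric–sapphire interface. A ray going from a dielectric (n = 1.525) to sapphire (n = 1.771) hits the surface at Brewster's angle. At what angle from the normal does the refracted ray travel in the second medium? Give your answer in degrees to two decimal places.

θ_t ≈ 40.73°

θ_B = arctan(n₂/n₁) = arctan(1.771/1.525) = 49.27°.
The refracted ray is perpendicular to the reflected ray, so θ_t = 90° − θ_B = 40.73°.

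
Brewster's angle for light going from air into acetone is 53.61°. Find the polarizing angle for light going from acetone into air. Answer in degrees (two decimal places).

θ_B' ≈ 36.39°

tan θ_B' = n₁/n₂ = 1/tan θ_B, so θ_B' = 90° − θ_B.
θ_B' = 90° − 53.61° = 36.39°.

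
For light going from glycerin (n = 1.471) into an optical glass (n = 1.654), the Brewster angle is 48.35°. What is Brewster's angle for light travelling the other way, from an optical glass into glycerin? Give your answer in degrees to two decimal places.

The two Brewster angles are complementary: θ_B' = 90° − θ_B = 90° − 48.35° = 41.65°.

θ_B' ≈ 41.65°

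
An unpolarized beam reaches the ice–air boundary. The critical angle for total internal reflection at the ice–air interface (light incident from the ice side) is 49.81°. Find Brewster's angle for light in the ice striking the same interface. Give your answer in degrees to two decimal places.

θ_B ≈ 37.38°

n₂/n₁ = sin θ_c = sin 49.81° = 0.7639.
tan θ_B equals the same ratio, so θ_B = arctan(0.7639) = 37.38°.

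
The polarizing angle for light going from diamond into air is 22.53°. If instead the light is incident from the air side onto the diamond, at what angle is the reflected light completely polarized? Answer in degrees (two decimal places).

θ_B' ≈ 67.47°

The two Brewster angles are complementary: θ_B' = 90° − θ_B = 90° − 22.53° = 67.47°.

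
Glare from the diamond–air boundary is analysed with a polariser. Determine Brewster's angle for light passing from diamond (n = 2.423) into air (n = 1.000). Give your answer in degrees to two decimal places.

At Brewster's angle the reflected and refracted rays are perpendicular, which with Snell's law gives tan θ_B = n₂/n₁.
Brewster's condition: tan θ_B = n₂/n₁ = 1.000/2.423 = 0.4127.
θ_B = arctan(0.4127) = 22.43°.

θ_B ≈ 22.43°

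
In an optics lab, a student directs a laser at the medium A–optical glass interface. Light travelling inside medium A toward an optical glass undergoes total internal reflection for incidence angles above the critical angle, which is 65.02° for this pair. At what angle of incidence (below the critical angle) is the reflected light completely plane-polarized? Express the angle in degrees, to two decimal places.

θ_B ≈ 42.19°

sin θ_c = n₂/n₁, so n₂/n₁ = sin 65.02° = 0.9065.
Brewster: tan θ_B = n₂/n₁ = 0.9065.
θ_B = arctan(0.9065) = 42.19°.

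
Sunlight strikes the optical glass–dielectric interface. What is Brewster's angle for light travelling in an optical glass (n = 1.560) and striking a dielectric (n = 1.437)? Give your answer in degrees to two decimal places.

θ_B ≈ 42.65°

tan θ_B = n₂/n₁ = 1.437/1.560 = 0.9212.
So θ_B = arctan 0.9212 = 42.65°.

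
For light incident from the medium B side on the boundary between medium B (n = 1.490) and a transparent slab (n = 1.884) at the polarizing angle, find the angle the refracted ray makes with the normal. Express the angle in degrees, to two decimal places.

θ_t ≈ 38.34°

First find Brewster's angle: tan θ_B = 1.884/1.490 = 1.2644, giving θ_B = 51.66°.
The refracted ray is perpendicular to the reflected ray, so θ_t = 90° − θ_B = 38.34°.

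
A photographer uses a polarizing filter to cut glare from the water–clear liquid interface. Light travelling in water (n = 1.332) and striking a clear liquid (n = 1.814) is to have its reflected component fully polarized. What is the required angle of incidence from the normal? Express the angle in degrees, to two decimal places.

Here n₂/n₁ = 1.814/1.332 = 1.3619, and Brewster's law gives tan θ_B = n₂/n₁.
θ_B = arctan(1.3619) = 53.71°.

θ_B ≈ 53.71°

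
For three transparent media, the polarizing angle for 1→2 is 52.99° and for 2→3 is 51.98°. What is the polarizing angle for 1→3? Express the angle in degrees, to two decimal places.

θ_B ≈ 59.49°

tan θ_B(1→2) = n₂/n₁ = tan 52.99° = 1.3266.
tan θ_B(2→3) = n₃/n₂ = tan 51.98° = 1.2790.
n₃/n₁ = 1.6967. Then tan θ_B(1→3) = n₃/n₁, so θ_B(1→3) = arctan(1.6967) = 59.49°.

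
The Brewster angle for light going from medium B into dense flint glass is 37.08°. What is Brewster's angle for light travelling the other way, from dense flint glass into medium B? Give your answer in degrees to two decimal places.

The two Brewster angles are complementary: θ_B' = 90° − θ_B = 90° − 37.08° = 52.92°.

θ_B' ≈ 52.92°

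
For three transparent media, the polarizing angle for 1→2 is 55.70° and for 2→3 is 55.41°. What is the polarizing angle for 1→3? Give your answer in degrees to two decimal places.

tan θ_B(1→2) = n₂/n₁ = tan 55.70° = 1.4659.
tan θ_B(2→3) = n₃/n₂ = tan 55.41° = 1.4501.
Multiplying, n₃/n₁ = 1.4659 × 1.4501 = 2.1258, and θ_B(1→3) = arctan 2.1258 = 64.81°.

θ_B ≈ 64.81°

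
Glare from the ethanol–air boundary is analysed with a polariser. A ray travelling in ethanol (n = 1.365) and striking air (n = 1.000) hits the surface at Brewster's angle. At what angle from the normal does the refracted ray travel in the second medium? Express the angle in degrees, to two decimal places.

θ_B = arctan(n₂/n₁) = arctan(1.000/1.365) = 36.23°.
The refracted ray is perpendicular to the reflected ray, so θ_t = 90° − θ_B = 53.77°.

θ_t ≈ 53.77°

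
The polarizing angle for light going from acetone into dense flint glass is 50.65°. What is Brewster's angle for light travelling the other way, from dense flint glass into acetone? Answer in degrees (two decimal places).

θ_B' ≈ 39.35°

Reversing the direction swaps n₁ and n₂, so tan θ_B' = 1/tan θ_B and θ_B' = 90° − θ_B.
Hence θ_B' = 90° − 50.65° = 39.35°.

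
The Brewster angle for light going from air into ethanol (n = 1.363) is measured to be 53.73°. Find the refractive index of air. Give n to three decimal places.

n ≈ 1.000

Brewster's law: tan θ_B = n₂/n₁ (light incident in air, refracted into ethanol).
n₁ = n₂ / tan θ_B = 1.363 / tan 53.73° = 1.000.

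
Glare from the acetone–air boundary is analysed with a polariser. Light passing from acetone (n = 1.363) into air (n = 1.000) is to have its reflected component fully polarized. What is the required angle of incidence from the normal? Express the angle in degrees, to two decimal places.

Brewster's condition: tan θ_B = n₂/n₁ = 1.000/1.363 = 0.7337.
θ_B = arctan(0.7337) = 36.27°.

θ_B ≈ 36.27°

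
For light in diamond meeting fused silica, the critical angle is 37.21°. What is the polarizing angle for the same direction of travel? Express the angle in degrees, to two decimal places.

n₂/n₁ = sin θ_c = sin 37.21° = 0.6047.
tan θ_B equals the same ratio, so θ_B = arctan(0.6047) = 31.16°.

θ_B ≈ 31.16°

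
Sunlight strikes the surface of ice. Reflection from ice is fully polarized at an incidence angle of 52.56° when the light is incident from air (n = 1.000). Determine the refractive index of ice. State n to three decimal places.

Full polarization of the reflected beam means tan θ_B = n₂/n₁, where n₁ is the incident medium (air).
n₂ = n₁ tan θ_B = 1.000 × tan 52.56° = 1.306.

n ≈ 1.306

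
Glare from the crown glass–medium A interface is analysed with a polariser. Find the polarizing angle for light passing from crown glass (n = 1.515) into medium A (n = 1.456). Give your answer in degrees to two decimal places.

θ_B ≈ 43.86°

Here n₂/n₁ = 1.456/1.515 = 0.9611, and Brewster's law gives tan θ_B = n₂/n₁.
θ_B = arctan(0.9611) = 43.86°.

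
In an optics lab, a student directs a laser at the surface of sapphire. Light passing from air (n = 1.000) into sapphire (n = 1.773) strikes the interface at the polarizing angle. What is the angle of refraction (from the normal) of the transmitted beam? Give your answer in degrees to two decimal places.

θ_t ≈ 29.42°

θ_B = arctan(n₂/n₁) = arctan(1.773/1.000) = 60.58°.
Since θ_B + θ_t = 90° at Brewster incidence, θ_t = 90° − 60.58° = 29.42°.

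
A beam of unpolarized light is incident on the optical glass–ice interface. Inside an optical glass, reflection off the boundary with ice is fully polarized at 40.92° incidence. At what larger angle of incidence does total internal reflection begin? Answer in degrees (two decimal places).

θ_c ≈ 60.09°

From Brewster, n₂/n₁ = tan θ_B = tan 40.92° = 0.8668.
Then sin θ_c = n₂/n₁ = 0.8668, so θ_c = arcsin 0.8668 = 60.09°.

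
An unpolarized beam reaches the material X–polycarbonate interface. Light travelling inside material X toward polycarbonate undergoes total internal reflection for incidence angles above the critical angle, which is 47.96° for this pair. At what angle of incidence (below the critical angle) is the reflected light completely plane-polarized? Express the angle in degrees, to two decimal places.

sin θ_c = n₂/n₁, so n₂/n₁ = sin 47.96° = 0.7427.
Brewster: tan θ_B = n₂/n₁ = 0.7427.
θ_B = arctan(0.7427) = 36.60°.

θ_B ≈ 36.60°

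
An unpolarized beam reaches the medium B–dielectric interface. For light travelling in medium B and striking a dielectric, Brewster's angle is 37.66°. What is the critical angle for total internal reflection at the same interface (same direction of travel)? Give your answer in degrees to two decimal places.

θ_c ≈ 50.51°

n₂/n₁ = tan 37.66° = 0.7718; the critical angle satisfies sin θ_c = n₂/n₁.
θ_c = arcsin(0.7718) = 50.51°.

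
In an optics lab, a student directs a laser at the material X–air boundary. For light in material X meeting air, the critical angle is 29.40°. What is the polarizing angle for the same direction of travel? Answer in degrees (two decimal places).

θ_B ≈ 26.15°

At the critical angle sin θ_c = n₂/n₁, giving n₂/n₁ = sin 29.40° = 0.4909.
Then tan θ_B = n₂/n₁ = 0.4909, so θ_B = arctan 0.4909 = 26.15°.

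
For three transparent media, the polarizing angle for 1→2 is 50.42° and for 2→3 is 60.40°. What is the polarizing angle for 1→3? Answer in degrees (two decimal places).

tan θ_B(1→2) = n₂/n₁ = tan 50.42° = 1.2097.
tan θ_B(2→3) = n₃/n₂ = tan 60.40° = 1.7603.
So n₃/n₁ = (n₂/n₁)(n₃/n₂) = 1.2097 × 1.7603 = 2.1294.
θ_B(1→3) = arctan(2.1294) = 64.84°.

θ_B ≈ 64.84°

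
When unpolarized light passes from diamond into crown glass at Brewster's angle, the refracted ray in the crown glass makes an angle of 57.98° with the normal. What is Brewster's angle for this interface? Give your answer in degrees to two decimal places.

At Brewster's angle the reflected and refracted rays are perpendicular, so θ_B + θ_t = 90°.
θ_B = 90° − 57.98° = 32.02°.

θ_B ≈ 32.02°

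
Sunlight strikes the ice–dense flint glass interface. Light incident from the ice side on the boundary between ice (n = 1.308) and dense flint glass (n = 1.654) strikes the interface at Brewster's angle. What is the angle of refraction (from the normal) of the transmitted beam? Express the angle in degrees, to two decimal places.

θ_t ≈ 38.34°

tan θ_B = n₂/n₁ = 1.654/1.308 = 1.2645, so θ_B = 51.66°.
Since θ_B + θ_t = 90° at Brewster incidence, θ_t = 90° − 51.66° = 38.34°.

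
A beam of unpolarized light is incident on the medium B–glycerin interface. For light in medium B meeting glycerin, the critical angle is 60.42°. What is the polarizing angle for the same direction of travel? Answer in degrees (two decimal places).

θ_B ≈ 41.01°

sin θ_c = n₂/n₁, so n₂/n₁ = sin 60.42° = 0.8697.
Brewster: tan θ_B = n₂/n₁ = 0.8697.
θ_B = arctan(0.8697) = 41.01°.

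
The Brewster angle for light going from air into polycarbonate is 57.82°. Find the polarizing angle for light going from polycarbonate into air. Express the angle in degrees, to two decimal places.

tan θ_B' = n₁/n₂ = 1/tan θ_B, so θ_B' = 90° − θ_B.
θ_B' = 90° − 57.82° = 32.18°.

θ_B' ≈ 32.18°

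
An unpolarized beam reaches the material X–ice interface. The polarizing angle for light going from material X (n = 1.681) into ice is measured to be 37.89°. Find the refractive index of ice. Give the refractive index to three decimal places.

n ≈ 1.308

At the polarizing angle, tan θ_B = n₂/n₁ with n₁ on the incident side (material X) and n₂ on the transmitted side (ice).
n₂ = n₁ tan θ_B = 1.681 × tan 37.89° = 1.308.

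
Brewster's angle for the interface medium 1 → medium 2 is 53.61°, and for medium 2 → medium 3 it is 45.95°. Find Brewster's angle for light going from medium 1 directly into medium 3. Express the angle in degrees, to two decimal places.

Each Brewster angle gives a ratio: n₂/n₁ = tan 53.61° = 1.3569, n₃/n₂ = tan 45.95° = 1.0337.
So n₃/n₁ = (n₂/n₁)(n₃/n₂) = 1.3569 × 1.0337 = 1.4026.
θ_B(1→3) = arctan(1.4026) = 54.51°.

θ_B ≈ 54.51°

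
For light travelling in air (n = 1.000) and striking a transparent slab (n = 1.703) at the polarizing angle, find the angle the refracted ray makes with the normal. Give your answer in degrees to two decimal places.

θ_B = arctan(n₂/n₁) = arctan(1.703/1.000) = 59.58°.
Since θ_B + θ_t = 90° at Brewster incidence, θ_t = 90° − 59.58° = 30.42°.

θ_t ≈ 30.42°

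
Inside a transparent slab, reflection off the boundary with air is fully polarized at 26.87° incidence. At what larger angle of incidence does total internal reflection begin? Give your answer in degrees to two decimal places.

n₂/n₁ = tan 26.87° = 0.5067; the critical angle satisfies sin θ_c = n₂/n₁.
θ_c = arcsin(0.5067) = 30.44°.

θ_c ≈ 30.44°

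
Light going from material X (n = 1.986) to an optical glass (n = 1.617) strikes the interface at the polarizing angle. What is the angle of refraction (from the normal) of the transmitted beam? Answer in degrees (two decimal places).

θ_B = arctan(n₂/n₁) = arctan(1.617/1.986) = 39.15°.
Since θ_B + θ_t = 90° at Brewster incidence, θ_t = 90° − 39.15° = 50.85°.

θ_t ≈ 50.85°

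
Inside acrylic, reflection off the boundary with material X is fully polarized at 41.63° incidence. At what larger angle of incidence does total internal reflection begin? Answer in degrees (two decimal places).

θ_c ≈ 62.72°

tan θ_B = n₂/n₁ = tan 41.63° = 0.8888.
Total internal reflection: sin θ_c = n₂/n₁ = 0.8888.
θ_c = arcsin(0.8888) = 62.72°.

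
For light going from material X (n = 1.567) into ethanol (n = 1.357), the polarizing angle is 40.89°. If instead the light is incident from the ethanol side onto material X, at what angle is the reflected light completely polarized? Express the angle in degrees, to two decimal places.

θ_B' ≈ 49.11°

tan θ_B' = n₁/n₂ = 1/tan θ_B, so θ_B' = 90° − θ_B.
θ_B' = 90° − 40.89° = 49.11°.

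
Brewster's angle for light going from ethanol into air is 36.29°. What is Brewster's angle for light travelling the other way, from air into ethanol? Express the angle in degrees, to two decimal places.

tan θ_B' = n₁/n₂ = 1/tan θ_B, so θ_B' = 90° − θ_B.
θ_B' = 90° − 36.29° = 53.71°.

θ_B' ≈ 53.71°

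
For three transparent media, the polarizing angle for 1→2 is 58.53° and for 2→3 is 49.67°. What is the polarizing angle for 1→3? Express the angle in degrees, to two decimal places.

Each Brewster angle gives a ratio: n₂/n₁ = tan 58.53° = 1.6338, n₃/n₂ = tan 49.67° = 1.1779.
n₃/n₁ = 1.9244. Then tan θ_B(1→3) = n₃/n₁, so θ_B(1→3) = arctan(1.9244) = 62.54°.

θ_B ≈ 62.54°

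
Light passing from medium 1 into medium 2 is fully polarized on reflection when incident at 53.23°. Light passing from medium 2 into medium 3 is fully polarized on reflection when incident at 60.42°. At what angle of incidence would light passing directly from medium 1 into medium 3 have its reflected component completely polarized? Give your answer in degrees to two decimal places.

θ_B ≈ 67.01°

Each Brewster angle gives a ratio: n₂/n₁ = tan 53.23° = 1.3382, n₃/n₂ = tan 60.42° = 1.7617.
So n₃/n₁ = (n₂/n₁)(n₃/n₂) = 1.3382 × 1.7617 = 2.3576.
θ_B(1→3) = arctan(2.3576) = 67.01°.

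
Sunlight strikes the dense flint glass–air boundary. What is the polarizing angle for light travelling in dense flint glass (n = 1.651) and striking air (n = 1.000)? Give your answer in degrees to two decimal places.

θ_B ≈ 31.20°

Brewster's condition: tan θ_B = n₂/n₁ = 1.000/1.651 = 0.6057.
θ_B = arctan(0.6057) = 31.20°.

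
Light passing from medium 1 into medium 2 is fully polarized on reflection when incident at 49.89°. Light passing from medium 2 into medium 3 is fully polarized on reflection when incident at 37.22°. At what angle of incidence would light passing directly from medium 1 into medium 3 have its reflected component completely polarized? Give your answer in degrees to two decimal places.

Each Brewster angle gives a ratio: n₂/n₁ = tan 49.89° = 1.1871, n₃/n₂ = tan 37.22° = 0.7596.
So n₃/n₁ = (n₂/n₁)(n₃/n₂) = 1.1871 × 0.7596 = 0.9017.
θ_B(1→3) = arctan(0.9017) = 42.04°.

θ_B ≈ 42.04°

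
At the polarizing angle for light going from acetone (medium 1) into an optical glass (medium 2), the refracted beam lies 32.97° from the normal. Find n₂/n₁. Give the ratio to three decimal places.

θ_B + θ_t = 90°, so θ_B = 90° − 32.97° = 57.03°.
tan θ_B = n₂/n₁, so n₂/n₁ = tan 57.03° = 1.542.

n₂/n₁ ≈ 1.542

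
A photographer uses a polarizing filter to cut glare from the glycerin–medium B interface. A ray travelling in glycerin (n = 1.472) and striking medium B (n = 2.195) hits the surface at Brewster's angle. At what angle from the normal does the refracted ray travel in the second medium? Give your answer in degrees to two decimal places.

θ_B = arctan(n₂/n₁) = arctan(2.195/1.472) = 56.15°.
Since θ_B + θ_t = 90° at Brewster incidence, θ_t = 90° − 56.15° = 33.85°.

θ_t ≈ 33.85°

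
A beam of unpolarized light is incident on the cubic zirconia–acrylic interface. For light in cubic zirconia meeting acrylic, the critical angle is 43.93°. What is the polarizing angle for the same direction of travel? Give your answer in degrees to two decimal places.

θ_B ≈ 34.75°

At the critical angle sin θ_c = n₂/n₁, giving n₂/n₁ = sin 43.93° = 0.6938.
Then tan θ_B = n₂/n₁ = 0.6938, so θ_B = arctan 0.6938 = 34.75°.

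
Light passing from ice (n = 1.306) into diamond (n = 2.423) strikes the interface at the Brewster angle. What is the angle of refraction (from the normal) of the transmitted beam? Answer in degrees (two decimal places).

θ_B = arctan(n₂/n₁) = arctan(2.423/1.306) = 61.68°.
The refracted ray is perpendicular to the reflected ray, so θ_t = 90° − θ_B = 28.32°.

θ_t ≈ 28.32°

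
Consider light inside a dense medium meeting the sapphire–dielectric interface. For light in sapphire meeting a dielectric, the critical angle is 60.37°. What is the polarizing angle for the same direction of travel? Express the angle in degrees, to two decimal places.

sin θ_c = n₂/n₁, so n₂/n₁ = sin 60.37° = 0.8692.
Brewster: tan θ_B = n₂/n₁ = 0.8692.
θ_B = arctan(0.8692) = 41.00°.

θ_B ≈ 41.00°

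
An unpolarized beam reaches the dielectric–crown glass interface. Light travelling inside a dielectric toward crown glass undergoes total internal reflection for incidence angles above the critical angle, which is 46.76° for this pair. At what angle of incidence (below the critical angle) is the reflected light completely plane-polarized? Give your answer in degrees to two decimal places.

n₂/n₁ = sin θ_c = sin 46.76° = 0.7285.
tan θ_B equals the same ratio, so θ_B = arctan(0.7285) = 36.07°.

θ_B ≈ 36.07°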